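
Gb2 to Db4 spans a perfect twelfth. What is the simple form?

Subtracting seven from the interval number removes an octave: 12 − 7 = 5.
Quality carries through unchanged, so the simple form is a perfect fifth.

perfect 5th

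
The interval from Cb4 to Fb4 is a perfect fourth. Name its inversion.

perfect fifth

The rule of nine gives the new number: 9 − 4 = 5, so a fourth becomes a fifth.
Quality inverts too: perfect stays perfect. That makes the inversion a perfect fifth.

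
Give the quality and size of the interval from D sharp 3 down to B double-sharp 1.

diminished tenth

Descending from D#3 to B##1 is the same interval as ascending B##1 to D#3.
B to D spans three letter names (B-C-D), plus an octave, so the interval is some kind of tenth.
B##1 to D#3 spans 14 semitones — two semitones narrower than the major tenth (16) — giving a diminished tenth.
(Equivalently, a compound diminished third: a diminished third plus an octave.)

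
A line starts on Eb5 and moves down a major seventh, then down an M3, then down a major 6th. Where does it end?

Fbb3

Down a major seventh from Eb5: Fb4 (11 semitones down).
Down a major third from Fb4: Dbb4 (4 semitones down).
Dbb4 down a major sixth → Fbb3 (9 semitones).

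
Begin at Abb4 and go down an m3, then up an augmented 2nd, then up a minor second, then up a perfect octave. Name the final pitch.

Ab5

Abb4 down a minor third → Fb4 (3 semitones).
An augmented second up from Fb4 is G4.
G4 up a minor second → Ab4 (1 semitone).
Ab4 up a perfect octave → Ab5 (12 semitones).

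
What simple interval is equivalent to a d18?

diminished fourth

Subtracting seven from the interval number removes an octave: 18 − 14 = 4.
So a diminished eighteenth is 2 octaves plus a diminished fourth. The quality is unchanged.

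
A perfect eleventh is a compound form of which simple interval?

perfect fourth

Subtracting seven from the interval number removes an octave: 11 − 7 = 4.
That makes a perfect eleventh a compound perfect fourth — an octave plus a perfect fourth.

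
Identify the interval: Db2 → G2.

D to G spans four letter names (D-E-F-G): a fourth.
Db2 to G2 spans 6 semitones — one semitone wider than the perfect fourth (5) — giving an augmented fourth.

augmented fourth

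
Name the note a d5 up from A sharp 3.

E 4

The fifth takes the letter from A up to E.
Moving 6 semitones up from A#3 (the size of a diminished fifth) reaches E4.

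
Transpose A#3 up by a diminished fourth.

The fourth takes the letter from A up to D.
A diminished fourth spans 4 semitones, so from A#3 the target pitch is D4.

D4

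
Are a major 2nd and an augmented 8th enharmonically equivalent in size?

A major second is 2 semitones but an augmented octave is 13 semitones — different sizes.

No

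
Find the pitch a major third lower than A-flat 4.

The third takes the letter from A down to F.
Moving 4 semitones down from Ab4 (the size of a major third) reaches Fb4.

F-flat 4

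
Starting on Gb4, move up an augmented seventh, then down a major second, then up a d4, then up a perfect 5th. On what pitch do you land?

Gb4 up an augmented seventh → F#5 (12 semitones).
Down a major second from F#5: E5 (2 semitones down).
A diminished fourth up from E5 is Ab5.
A perfect fifth up from Ab5 is Eb6.

Eb6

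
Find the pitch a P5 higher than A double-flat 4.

E double-flat 5

Five letter names up from A: E.
A perfect fifth spans 7 semitones, so from Abb4 the target pitch is Ebb5.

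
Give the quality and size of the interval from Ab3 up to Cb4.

m3

A to C spans three letter names (A-B-C) — that makes it a third of some quality.
A major third would be 4 semitones, but Ab3 to Cb4 is 3 — one semitone narrower, making it a minor third.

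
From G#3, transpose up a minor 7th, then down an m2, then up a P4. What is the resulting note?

A minor seventh up from G#3 is F#4.
F#4 down a minor second → E#4 (1 semitone).
Up a perfect fourth from E#4: A#4 (5 semitones up).

A#4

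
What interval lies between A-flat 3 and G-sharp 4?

A to G spans seven letter names (A-B-C-D-E-F-G), so the interval is some kind of seventh.
The major seventh is 11 semitones; here we have 12, one semitone wider: augmented.

augmented seventh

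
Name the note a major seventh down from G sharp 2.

Seven letter names down from G: A.
A major seventh is 11 semitones; 11 semitones down from G#2 gives A1.

A 1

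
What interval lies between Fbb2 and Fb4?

F to F is the same letter name, plus 2 octaves, so the interval is some kind of fifteenth.
The perfect fifteenth is 24 semitones; here we have 25, one semitone wider: augmented.
(Equivalently, a compound augmented octave: an augmented octave plus an octave.)

A15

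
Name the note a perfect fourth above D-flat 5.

The fourth takes the letter from D up to G.
Moving 5 semitones up from Db5 (the size of a perfect fourth) reaches Gb5.

G-flat 5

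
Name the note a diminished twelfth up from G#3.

The twelfth's letter: G up five letter names plus an octave → D.
A diminished twelfth is 18 semitones; 18 semitones up from G#3 gives D5.

D5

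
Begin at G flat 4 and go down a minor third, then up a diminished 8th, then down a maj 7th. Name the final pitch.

Down a minor third from Gb4: Eb4 (3 semitones down).
A diminished octave up from Eb4 is Ebb5.
Down a major seventh from Ebb5: Fbb4 (11 semitones down).

F double-flat 4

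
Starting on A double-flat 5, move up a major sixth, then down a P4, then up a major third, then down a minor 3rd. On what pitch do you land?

C 6

Abb5 up a major sixth → Fb6 (9 semitones).
Down a perfect fourth from Fb6: Cb6 (5 semitones down).
Up a major third from Cb6: Eb6 (4 semitones up).
A minor third down from Eb6 is C6.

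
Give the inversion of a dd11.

First reduce the compound doubly diminished eleventh to its simple form, a doubly diminished fourth.
The rule of nine gives the new number: 9 − 4 = 5, so a fourth becomes a fifth.
The quality also flips — doubly diminished becomes doubly augmented — giving a doubly augmented fifth.

doubly augmented fifth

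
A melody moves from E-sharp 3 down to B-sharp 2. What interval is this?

perfect 4th

Descending from E#3 to B#2 is the same interval as ascending B#2 to E#3.
B to E spans four letter names (B-C-D-E), so the interval is some kind of fourth.
The perfect fourth spans 5 semitones, and B#2 to E#3 is exactly 5 semitones — so this is a perfect fourth.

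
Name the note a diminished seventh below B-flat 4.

C-sharp 4

Seven letter names down from B: C.
A diminished seventh spans 9 semitones, so from Bb4 the target pitch is C#4.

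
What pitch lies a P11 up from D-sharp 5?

Four letters up from D (plus an octave) reaches G.
Moving 17 semitones up from D#5 (the size of a perfect eleventh) reaches G#6.

G-sharp 6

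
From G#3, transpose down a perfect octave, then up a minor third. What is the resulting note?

G#3 down a perfect octave → G#2 (12 semitones).
Up a minor third from G#2: B2 (3 semitones up).

B2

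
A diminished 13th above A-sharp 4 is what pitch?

Counting six letter names plus an octave up from A lands on F.
Moving 19 semitones up from A#4 (the size of a diminished thirteenth) reaches F6.

F 6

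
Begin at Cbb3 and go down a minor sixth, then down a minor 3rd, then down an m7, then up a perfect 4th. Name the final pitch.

Gb1

A minor sixth down from Cbb3 is Ebb2.
Down a minor third from Ebb2: Cb2 (3 semitones down).
Cb2 down a minor seventh → Db1 (10 semitones).
Up a perfect fourth from Db1: Gb1 (5 semitones up).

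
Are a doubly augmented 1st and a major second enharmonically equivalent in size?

A doubly augmented unison spans 2 semitones, and a major second also spans 2 semitones — they're enharmonic.

Yes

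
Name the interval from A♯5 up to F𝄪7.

major 13th

A to F spans six letter names (A-B-C-D-E-F), plus an octave, so the interval is some kind of thirteenth.
A#5 to F##7 is 21 semitones, matching the major thirteenth exactly, so the quality is major.
(Equivalently, a compound major sixth: a major sixth plus an octave.)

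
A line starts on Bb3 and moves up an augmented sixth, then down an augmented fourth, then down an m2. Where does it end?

An augmented sixth up from Bb3 is G#4.
Down an augmented fourth from G#4: D4 (6 semitones down).
D4 down a minor second → C#4 (1 semitone).

C#4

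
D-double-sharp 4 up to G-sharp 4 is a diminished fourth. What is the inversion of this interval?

Inverted interval numbers add to nine, so a fourth pairs with a fifth (4 + 5 = 9).
Quality inverts too: diminished becomes augmented. That makes the inversion an augmented fifth.

augmented fifth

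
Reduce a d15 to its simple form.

Each octave removed subtracts seven from the number: 15 − 7 = 8.
That makes a diminished fifteenth a compound diminished octave — an octave plus a diminished octave.

d8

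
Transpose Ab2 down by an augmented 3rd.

Three letter names down from A: F.
Moving 5 semitones down from Ab2 (the size of an augmented third) reaches Fbb2.

Fbb2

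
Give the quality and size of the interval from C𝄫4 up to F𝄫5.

C to F spans four letter names (C-D-E-F), plus an octave — that makes it an eleventh of some quality.
Counting semitones, Cbb4→Fbb5 is 17, which is the perfect eleventh.
(Equivalently, a compound perfect fourth: a perfect fourth plus an octave.)

perfect eleventh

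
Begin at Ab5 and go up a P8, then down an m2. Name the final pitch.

G6

Ab5 up a perfect octave → Ab6 (12 semitones).
Ab6 down a minor second → G6 (1 semitone).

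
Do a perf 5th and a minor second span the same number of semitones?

A perfect fifth is 7 semitones but a minor second is 1 semitone — different sizes.

No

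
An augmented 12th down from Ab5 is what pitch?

Dbb4

Five letters down from A (plus an octave) reaches D.
Moving 20 semitones down from Ab5 (the size of an augmented twelfth) reaches Dbb4.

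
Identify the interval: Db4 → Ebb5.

minor 9th

D to E spans two letter names (D-E), plus an octave, so the interval is some kind of ninth.
Db4 to Ebb5 is 13 semitones, a half step short of the major ninth (14), so this is minor.
(Equivalently, a compound minor second: a minor second plus an octave.)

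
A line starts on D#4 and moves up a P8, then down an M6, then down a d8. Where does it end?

F##3

D#4 up a perfect octave → D#5 (12 semitones).
A major sixth down from D#5 is F#4.
A diminished octave down from F#4 is F##3.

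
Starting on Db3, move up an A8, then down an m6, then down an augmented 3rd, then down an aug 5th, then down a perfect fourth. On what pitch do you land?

Dbb2

An augmented octave up from Db3 is D4.
Down a minor sixth from D4: F#3 (8 semitones down).
Down an augmented third from F#3: Db3 (5 semitones down).
An augmented fifth down from Db3 is Gbb2.
Gbb2 down a perfect fourth → Dbb2 (5 semitones).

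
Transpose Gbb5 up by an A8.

The letter stays G (same as the start), shifted an octave up.
An augmented octave spans 13 semitones, so from Gbb5 the target pitch is Gb6.

Gb6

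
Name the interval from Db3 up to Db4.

D to D is the same letter name, plus an octave: an octave.
Counting semitones, Db3→Db4 is 12, which is the perfect octave.

perfect octave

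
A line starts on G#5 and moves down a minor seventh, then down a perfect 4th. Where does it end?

E#4

Down a minor seventh from G#5: A#4 (10 semitones down).
A#4 down a perfect fourth → E#4 (5 semitones).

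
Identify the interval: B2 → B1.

Descending from B2 to B1 is the same interval as ascending B1 to B2.
B to B is the same letter name, plus an octave — that makes it an octave of some quality.
Counting semitones, B1→B2 is 12, which is the perfect octave.

P8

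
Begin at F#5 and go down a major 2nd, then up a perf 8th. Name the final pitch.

Down a major second from F#5: E5 (2 semitones down).
Up a perfect octave from E5: E6 (12 semitones up).

E6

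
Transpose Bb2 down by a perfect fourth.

Counting four letter names down from B lands on F.
A perfect fourth is 5 semitones; 5 semitones down from Bb2 gives F2.

F2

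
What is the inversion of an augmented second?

Interval numbers invert to sum to nine: 2 + 7 = 9, so a second inverts to a seventh.
Quality inverts too: augmented becomes diminished. That makes the inversion a diminished seventh.

diminished seventh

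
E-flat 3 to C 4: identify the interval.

E to C spans six letter names (E-F-G-A-B-C) — that makes it a sixth of some quality.
The major sixth spans 9 semitones, and Eb3 to C4 is exactly 9 semitones — so this is a major sixth.

major sixth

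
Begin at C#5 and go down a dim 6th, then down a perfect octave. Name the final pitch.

E##3

Down a diminished sixth from C#5: E##4 (7 semitones down).
Down a perfect octave from E##4: E##3 (12 semitones down).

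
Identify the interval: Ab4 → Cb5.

minor third

A to C spans three letter names (A-B-C), so the interval is some kind of third.
A major third would be 4 semitones, but Ab4 to Cb5 is 3 — one semitone narrower, making it a minor third.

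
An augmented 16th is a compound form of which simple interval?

Each octave removed subtracts seven from the number: 16 − 14 = 2.
So an augmented sixteenth is 2 octaves plus an augmented second. The quality is unchanged.

augmented 2nd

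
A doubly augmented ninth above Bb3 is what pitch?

C##5

Two letters up from B (plus an octave) reaches C.
A doubly augmented ninth spans 16 semitones, so from Bb3 the target pitch is C##5.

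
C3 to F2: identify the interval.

Descending from C3 to F2 is the same interval as ascending F2 to C3.
F to C spans five letter names (F-G-A-B-C): a fifth.
Counting semitones, F2→C3 is 7, which is the perfect fifth.

perfect fifth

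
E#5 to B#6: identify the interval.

E to B spans five letter names (E-F-G-A-B), plus an octave: a twelfth.
E#5 to B#6 is 19 semitones, matching the perfect twelfth exactly, so the quality is perfect.
(Equivalently, a compound perfect fifth: a perfect fifth plus an octave.)

perfect twelfth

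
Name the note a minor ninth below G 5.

Counting two letter names plus an octave down from G lands on F.
Moving 13 semitones down from G5 (the size of a minor ninth) reaches F#4.

F-sharp 4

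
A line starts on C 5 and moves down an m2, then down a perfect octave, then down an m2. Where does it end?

A sharp 3

Down a minor second from C5: B4 (1 semitone down).
B4 down a perfect octave → B3 (12 semitones).
B3 down a minor second → A#3 (1 semitone).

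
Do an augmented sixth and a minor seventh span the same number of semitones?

Both span 10 semitones: an augmented sixth and a minor seventh are the same chromatic distance.

Yes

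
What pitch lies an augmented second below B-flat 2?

Counting two letter names down from B lands on A.
An augmented second spans 3 semitones, so from Bb2 the target pitch is Abb2.

A-double-flat 2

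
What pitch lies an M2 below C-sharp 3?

Two letter names down from C: B.
Moving 2 semitones down from C#3 (the size of a major second) reaches B2.

B 2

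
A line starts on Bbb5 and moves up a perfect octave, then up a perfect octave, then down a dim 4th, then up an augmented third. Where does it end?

A#7

Bbb5 up a perfect octave → Bbb6 (12 semitones).
A perfect octave up from Bbb6 is Bbb7.
A diminished fourth down from Bbb7 is F7.
An augmented third up from F7 is A#7.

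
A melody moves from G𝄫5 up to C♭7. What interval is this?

augmented eleventh

G to C spans four letter names (G-A-B-C), plus an octave, so the interval is some kind of eleventh.
Gbb5 to Cb7 spans 18 semitones — one semitone wider than the perfect eleventh (17) — giving an augmented eleventh.
(Equivalently, a compound augmented fourth: an augmented fourth plus an octave.)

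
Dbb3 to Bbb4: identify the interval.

major thirteenth

D to B spans six letter names (D-E-F-G-A-B), plus an octave, so the interval is some kind of thirteenth.
Counting semitones, Dbb3→Bbb4 is 21, which is the major thirteenth.
(Equivalently, a compound major sixth: a major sixth plus an octave.)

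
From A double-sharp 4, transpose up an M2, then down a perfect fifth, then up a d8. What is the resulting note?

A##4 up a major second → B##4 (2 semitones).
A perfect fifth down from B##4 is E##4.
A diminished octave up from E##4 is E#5.

E sharp 5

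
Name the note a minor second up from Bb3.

Two letter names up from B: C.
A minor second is 1 semitone; 1 semitone up from Bb3 gives Cb4.

Cb4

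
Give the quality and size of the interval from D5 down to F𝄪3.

diminished thirteenth

Descending from D5 to F##3 is the same interval as ascending F##3 to D5.
F to D spans six letter names (F-G-A-B-C-D), plus an octave: a thirteenth.
F##3 to D5 spans 19 semitones — two semitones narrower than the major thirteenth (21) — giving a diminished thirteenth.
(Equivalently, a compound diminished sixth: a diminished sixth plus an octave.)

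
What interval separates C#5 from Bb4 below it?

Descending from C#5 to Bb4 is the same interval as ascending Bb4 to C#5.
B to C spans two letter names (B-C): a second.
Bb4 to C#5 spans 3 semitones — one semitone wider than the major second (2) — giving an augmented second.

augmented 2nd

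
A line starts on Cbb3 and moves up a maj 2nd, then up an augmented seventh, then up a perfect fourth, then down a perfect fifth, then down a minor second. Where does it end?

A3

Up a major second from Cbb3: Dbb3 (2 semitones up).
Up an augmented seventh from Dbb3: C4 (12 semitones up).
Up a perfect fourth from C4: F4 (5 semitones up).
Down a perfect fifth from F4: Bb3 (7 semitones down).
Bb3 down a minor second → A3 (1 semitone).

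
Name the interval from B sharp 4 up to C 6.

B to C spans two letter names (B-C), plus an octave: a ninth.
B#4 to C6 spans 12 semitones — two semitones narrower than the major ninth (14) — giving a diminished ninth.

diminished 9th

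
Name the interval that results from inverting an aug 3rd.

The rule of nine gives the new number: 9 − 3 = 6, so a third becomes a sixth.
And augmented becomes diminished under inversion, so we get a diminished sixth.

d6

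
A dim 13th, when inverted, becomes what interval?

First reduce the compound diminished thirteenth to its simple form, a diminished sixth.
Inverted interval numbers add to nine, so a sixth pairs with a third (6 + 3 = 9).
Quality inverts too: diminished becomes augmented. That makes the inversion an augmented third.

augmented third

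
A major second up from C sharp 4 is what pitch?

Two letter names up from C: D.
A major second spans 2 semitones, so from C#4 the target pitch is D#4.

D sharp 4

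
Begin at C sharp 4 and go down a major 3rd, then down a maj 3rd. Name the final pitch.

F 3

C#4 down a major third → A3 (4 semitones).
A3 down a major third → F3 (4 semitones).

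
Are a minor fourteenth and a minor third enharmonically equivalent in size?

No

A minor fourteenth is 22 semitones but a minor third is 3 semitones — different sizes.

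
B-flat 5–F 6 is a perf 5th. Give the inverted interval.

P4

Inverted interval numbers add to nine, so a fifth pairs with a fourth (5 + 4 = 9).
The quality also flips — perfect stays perfect — giving a perfect fourth.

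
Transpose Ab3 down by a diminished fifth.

Five letter names down from A: D.
A diminished fifth spans 6 semitones, so from Ab3 the target pitch is D3.

D3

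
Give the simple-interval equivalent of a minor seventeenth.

m3

Subtracting seven from the interval number removes an octave: 17 − 14 = 3.
Quality carries through unchanged, so the simple form is a minor third.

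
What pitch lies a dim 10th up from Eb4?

Gbb5

Three letters up from E (plus an octave) reaches G.
A diminished tenth is 14 semitones; 14 semitones up from Eb4 gives Gbb5.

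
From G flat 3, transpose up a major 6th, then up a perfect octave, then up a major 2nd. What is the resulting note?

Up a major sixth from Gb3: Eb4 (9 semitones up).
Eb4 up a perfect octave → Eb5 (12 semitones).
A major second up from Eb5 is F5.

F 5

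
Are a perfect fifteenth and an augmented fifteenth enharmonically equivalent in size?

No

A perfect fifteenth spans 24 semitones; an augmented fifteenth spans 25 semitones. They differ by 1.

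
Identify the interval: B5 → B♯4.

Descending from B5 to B#4 is the same interval as ascending B#4 to B5.
B to B is the same letter name, plus an octave: an octave.
A perfect octave would be 12 semitones; B#4 to B5 is 11, one semitone narrower, so the interval is diminished.

diminished 8th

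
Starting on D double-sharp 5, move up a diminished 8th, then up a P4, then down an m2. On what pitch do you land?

F double-sharp 6

A diminished octave up from D##5 is D#6.
D#6 up a perfect fourth → G#6 (5 semitones).
Down a minor second from G#6: F##6 (1 semitone down).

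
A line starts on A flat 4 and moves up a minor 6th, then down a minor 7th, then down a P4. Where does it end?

D flat 4

Ab4 up a minor sixth → Fb5 (8 semitones).
Fb5 down a minor seventh → Gb4 (10 semitones).
A perfect fourth down from Gb4 is Db4.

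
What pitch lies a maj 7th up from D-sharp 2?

Seven letter names up from D: C.
A major seventh spans 11 semitones, so from D#2 the target pitch is C##3.

C-double-sharp 3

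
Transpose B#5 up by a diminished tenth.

D7

The tenth's letter: B up three letter names plus an octave → D.
Moving 14 semitones up from B#5 (the size of a diminished tenth) reaches D7.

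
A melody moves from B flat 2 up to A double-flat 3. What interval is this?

B to A spans seven letter names (B-C-D-E-F-G-A): a seventh.
A major seventh would be 11 semitones; Bb2 to Abb3 is 9, two semitones narrower, so the interval is diminished.

diminished 7th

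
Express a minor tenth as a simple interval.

m3

Subtracting seven from the interval number removes an octave: 10 − 7 = 3.
So a minor tenth is an octave plus a minor third. The quality is unchanged.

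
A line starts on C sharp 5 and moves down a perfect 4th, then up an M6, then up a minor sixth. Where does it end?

C sharp 6

A perfect fourth down from C#5 is G#4.
A major sixth up from G#4 is E#5.
Up a minor sixth from E#5: C#6 (8 semitones up).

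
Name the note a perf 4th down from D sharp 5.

A sharp 4

Four letter names down from D: A.
A perfect fourth spans 5 semitones, so from D#5 the target pitch is A#4.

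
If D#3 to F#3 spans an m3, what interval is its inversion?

The rule of nine gives the new number: 9 − 3 = 6, so a third becomes a sixth.
The quality also flips — minor becomes major — giving a major sixth.

major 6th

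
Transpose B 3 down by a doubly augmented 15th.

For a fifteenth the letter name doesn't change: still B, two octaves down.
A doubly augmented fifteenth spans 26 semitones, so from B3 the target pitch is Bbb1.

B-double-flat 1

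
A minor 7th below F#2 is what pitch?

G#1

Seven letter names down from F: G.
Moving 10 semitones down from F#2 (the size of a minor seventh) reaches G#1.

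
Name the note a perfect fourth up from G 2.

Counting four letter names up from G lands on C.
A perfect fourth spans 5 semitones, so from G2 the target pitch is C3.

C 3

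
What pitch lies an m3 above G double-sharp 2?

B sharp 2

The third takes the letter from G up to B.
A minor third is 3 semitones; 3 semitones up from G##2 gives B#2.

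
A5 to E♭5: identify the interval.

Descending from A5 to Eb5 is the same interval as ascending Eb5 to A5.
E to A spans four letter names (E-F-G-A), so the interval is some kind of fourth.
Eb5 to A5 spans 6 semitones — one semitone wider than the perfect fourth (5) — giving an augmented fourth.

augmented 4th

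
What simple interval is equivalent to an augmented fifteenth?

Each octave removed subtracts seven from the number: 15 − 7 = 8.
So an augmented fifteenth is an octave plus an augmented octave. The quality is unchanged.

augmented 8th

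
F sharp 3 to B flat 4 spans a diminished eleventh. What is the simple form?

Each octave removed subtracts seven from the number: 11 − 7 = 4.
So a diminished eleventh is an octave plus a diminished fourth. The quality is unchanged.

d4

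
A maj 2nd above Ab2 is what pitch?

Two letter names up from A: B.
A major second spans 2 semitones, so from Ab2 the target pitch is Bb2.

Bb2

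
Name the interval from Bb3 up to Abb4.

B to A spans seven letter names (B-C-D-E-F-G-A): a seventh.
The major seventh is 11 semitones; here we have 9, two semitones narrower: diminished.

diminished seventh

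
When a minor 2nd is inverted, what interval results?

Interval numbers invert to sum to nine: 2 + 7 = 9, so a second inverts to a seventh.
Quality inverts too: minor becomes major. That makes the inversion a major seventh.

M7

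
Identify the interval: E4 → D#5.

major seventh

E to D spans seven letter names (E-F-G-A-B-C-D), so the interval is some kind of seventh.
Counting semitones, E4→D#5 is 11, which is the major seventh.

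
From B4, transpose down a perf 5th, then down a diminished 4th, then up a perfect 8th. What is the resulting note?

Down a perfect fifth from B4: E4 (7 semitones down).
Down a diminished fourth from E4: B#3 (4 semitones down).
B#3 up a perfect octave → B#4 (12 semitones).

B#4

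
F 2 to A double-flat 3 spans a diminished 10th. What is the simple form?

Take out an octave (7 from the number): 10 − 7 = 3.
So a diminished tenth is an octave plus a diminished third. The quality is unchanged.

diminished third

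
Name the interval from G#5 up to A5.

minor 2nd

G to A spans two letter names (G-A) — that makes it a second of some quality.
G#5 to A5 is 1 semitone, a half step short of the major second (2), so this is minor.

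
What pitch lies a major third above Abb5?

Cb6

Three letter names up from A: C.
A major third spans 4 semitones, so from Abb5 the target pitch is Cb6.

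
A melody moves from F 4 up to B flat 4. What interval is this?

perfect 4th

F to B spans four letter names (F-G-A-B), so the interval is some kind of fourth.
The perfect fourth spans 5 semitones, and F4 to Bb4 is exactly 5 semitones — so this is a perfect fourth.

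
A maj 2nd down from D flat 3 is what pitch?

Counting two letter names down from D lands on C.
Moving 2 semitones down from Db3 (the size of a major second) reaches Cb3.

C flat 3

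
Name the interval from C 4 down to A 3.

Descending from C4 to A3 is the same interval as ascending A3 to C4.
A to C spans three letter names (A-B-C): a third.
A major third would be 4 semitones, but A3 to C4 is 3 — one semitone narrower, making it a minor third.

m3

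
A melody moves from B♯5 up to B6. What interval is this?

diminished octave

B to B is the same letter name, plus an octave, so the interval is some kind of octave.
A perfect octave would be 12 semitones; B#5 to B6 is 11, one semitone narrower, so the interval is diminished.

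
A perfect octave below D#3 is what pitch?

D#2

For an octave the letter name doesn't change: still D, an octave down.
A perfect octave spans 12 semitones, so from D#3 the target pitch is D#2.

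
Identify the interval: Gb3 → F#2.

Descending from Gb3 to F#2 is the same interval as ascending F#2 to Gb3.
F to G spans two letter names (F-G), plus an octave: a ninth.
The major ninth is 14 semitones; here we have 12, two semitones narrower: diminished.

diminished 9th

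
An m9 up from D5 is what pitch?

Two letters up from D (plus an octave) reaches E.
A minor ninth is 13 semitones; 13 semitones up from D5 gives Eb6.

Eb6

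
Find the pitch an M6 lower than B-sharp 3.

The sixth takes the letter from B down to D.
Moving 9 semitones down from B#3 (the size of a major sixth) reaches D#3.

D-sharp 3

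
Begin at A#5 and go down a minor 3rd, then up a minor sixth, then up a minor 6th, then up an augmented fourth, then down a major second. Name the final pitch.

Down a minor third from A#5: F##5 (3 semitones down).
F##5 up a minor sixth → D#6 (8 semitones).
D#6 up a minor sixth → B6 (8 semitones).
B6 up an augmented fourth → E#7 (6 semitones).
A major second down from E#7 is D#7.

D#7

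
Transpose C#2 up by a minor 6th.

A2

Six letter names up from C: A.
Moving 8 semitones up from C#2 (the size of a minor sixth) reaches A2.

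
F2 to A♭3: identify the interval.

F to A spans three letter names (F-G-A), plus an octave — that makes it a tenth of some quality.
F2 to Ab3 is 15 semitones, a half step short of the major tenth (16), so this is minor.
(Equivalently, a compound minor third: a minor third plus an octave.)

minor tenth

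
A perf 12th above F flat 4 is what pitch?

C flat 6

The twelfth's letter: F up five letter names plus an octave → C.
A perfect twelfth spans 19 semitones, so from Fb4 the target pitch is Cb6.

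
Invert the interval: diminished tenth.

A6

First reduce the compound diminished tenth to its simple form, a diminished third.
Interval numbers invert to sum to nine: 3 + 6 = 9, so a third inverts to a sixth.
And diminished becomes augmented under inversion, so we get an augmented sixth.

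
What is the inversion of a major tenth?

m6

First reduce the compound major tenth to its simple form, a major third.
Interval numbers invert to sum to nine: 3 + 6 = 9, so a third inverts to a sixth.
And major becomes minor under inversion, so we get a minor sixth.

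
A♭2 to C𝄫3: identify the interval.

A to C spans three letter names (A-B-C): a third.
A major third would be 4 semitones; Ab2 to Cbb3 is 2, two semitones narrower, so the interval is diminished.

d3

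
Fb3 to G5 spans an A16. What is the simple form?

augmented second

Each octave removed subtracts seven from the number: 16 − 14 = 2.
So an augmented sixteenth is 2 octaves plus an augmented second. The quality is unchanged.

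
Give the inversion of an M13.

minor 3rd

First reduce the compound major thirteenth to its simple form, a major sixth.
Inverted interval numbers add to nine, so a sixth pairs with a third (6 + 3 = 9).
Quality inverts too: major becomes minor. That makes the inversion a minor third.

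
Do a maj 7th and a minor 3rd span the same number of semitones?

A major seventh is 11 semitones but a minor third is 3 semitones — different sizes.

No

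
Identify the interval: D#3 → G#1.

P12

Descending from D#3 to G#1 is the same interval as ascending G#1 to D#3.
G to D spans five letter names (G-A-B-C-D), plus an octave — that makes it a twelfth of some quality.
G#1 to D#3 is 19 semitones, matching the perfect twelfth exactly, so the quality is perfect.
(Equivalently, a compound perfect fifth: a perfect fifth plus an octave.)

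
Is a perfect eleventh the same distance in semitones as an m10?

A perfect eleventh is 17 semitones but a minor tenth is 15 semitones — different sizes.

No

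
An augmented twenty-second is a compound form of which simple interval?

Subtracting seven from the interval number removes an octave: 22 − 14 = 8.
That makes an augmented twenty-second a compound augmented octave — 2 octaves plus an augmented octave.

augmented octave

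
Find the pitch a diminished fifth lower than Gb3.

C3

Counting five letter names down from G lands on C.
Moving 6 semitones down from Gb3 (the size of a diminished fifth) reaches C3.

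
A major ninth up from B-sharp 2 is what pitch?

C-double-sharp 4

The ninth's letter: B up two letter names plus an octave → C.
Moving 14 semitones up from B#2 (the size of a major ninth) reaches C##4.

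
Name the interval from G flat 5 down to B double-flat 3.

major 13th

Descending from Gb5 to Bbb3 is the same interval as ascending Bbb3 to Gb5.
B to G spans six letter names (B-C-D-E-F-G), plus an octave — that makes it a thirteenth of some quality.
Counting semitones, Bbb3→Gb5 is 21, which is the major thirteenth.
(Equivalently, a compound major sixth: a major sixth plus an octave.)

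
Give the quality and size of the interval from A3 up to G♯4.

major 7th

A to G spans seven letter names (A-B-C-D-E-F-G), so the interval is some kind of seventh.
The major seventh spans 11 semitones, and A3 to G#4 is exactly 11 semitones — so this is a major seventh.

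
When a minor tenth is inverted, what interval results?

major 6th

First reduce the compound minor tenth to its simple form, a minor third.
The rule of nine gives the new number: 9 − 3 = 6, so a third becomes a sixth.
Quality inverts too: minor becomes major. That makes the inversion a major sixth.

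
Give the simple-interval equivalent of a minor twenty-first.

minor seventh

Subtracting seven from the interval number removes an octave: 21 − 14 = 7.
Quality carries through unchanged, so the simple form is a minor seventh.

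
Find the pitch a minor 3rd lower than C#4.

The third takes the letter from C down to A.
Moving 3 semitones down from C#4 (the size of a minor third) reaches A#3.

A#3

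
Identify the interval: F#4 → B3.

perfect fifth

Descending from F#4 to B3 is the same interval as ascending B3 to F#4.
B to F spans five letter names (B-C-D-E-F), so the interval is some kind of fifth.
The perfect fifth spans 7 semitones, and B3 to F#4 is exactly 7 semitones — so this is a perfect fifth.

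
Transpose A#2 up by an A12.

E##4

The twelfth's letter: A up five letter names plus an octave → E.
An augmented twelfth is 20 semitones; 20 semitones up from A#2 gives E##4.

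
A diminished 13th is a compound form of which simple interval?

diminished 6th

Take out an octave (7 from the number): 13 − 7 = 6.
So a diminished thirteenth is an octave plus a diminished sixth. The quality is unchanged.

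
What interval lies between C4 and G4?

C to G spans five letter names (C-D-E-F-G) — that makes it a fifth of some quality.
C4 to G4 is 7 semitones, matching the perfect fifth exactly, so the quality is perfect.

perfect 5th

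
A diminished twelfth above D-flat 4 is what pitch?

Five letters up from D (plus an octave) reaches A.
A diminished twelfth is 18 semitones; 18 semitones up from Db4 gives Abb5.

A-double-flat 5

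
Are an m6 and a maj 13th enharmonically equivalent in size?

A minor sixth is 8 semitones but a major thirteenth is 21 semitones — different sizes.

No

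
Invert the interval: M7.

m2

The rule of nine gives the new number: 9 − 7 = 2, so a seventh becomes a second.
And major becomes minor under inversion, so we get a minor second.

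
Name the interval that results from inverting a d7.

augmented second

Interval numbers invert to sum to nine: 7 + 2 = 9, so a seventh inverts to a second.
The quality also flips — diminished becomes augmented — giving an augmented second.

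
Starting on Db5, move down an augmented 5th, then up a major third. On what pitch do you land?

An augmented fifth down from Db5 is Gbb4.
A major third up from Gbb4 is Bbb4.

Bbb4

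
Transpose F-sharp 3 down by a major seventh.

G 2

Counting seven letter names down from F lands on G.
A major seventh is 11 semitones; 11 semitones down from F#3 gives G2.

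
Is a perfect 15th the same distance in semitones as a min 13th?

24 semitones (perfect fifteenth) vs 20 semitones (minor thirteenth): not equal.

No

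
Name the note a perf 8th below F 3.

F 2

The letter stays F (same as the start), shifted an octave down.
A perfect octave is 12 semitones; 12 semitones down from F3 gives F2.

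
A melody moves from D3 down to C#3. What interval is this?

minor second

Descending from D3 to C#3 is the same interval as ascending C#3 to D3.
C to D spans two letter names (C-D): a second.
A major second would be 2 semitones, but C#3 to D3 is 1 — one semitone narrower, making it a minor second.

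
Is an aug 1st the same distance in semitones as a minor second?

Yes

Both span 1 semitone: an augmented unison and a minor second are the same chromatic distance.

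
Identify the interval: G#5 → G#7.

perfect fifteenth

G to G is the same letter name, plus 2 octaves: a fifteenth.
G#5 to G#7 is 24 semitones, matching the perfect fifteenth exactly, so the quality is perfect.
(Equivalently, a compound perfect octave: a perfect octave plus an octave.)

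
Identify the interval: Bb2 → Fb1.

augmented eleventh

Descending from Bb2 to Fb1 is the same interval as ascending Fb1 to Bb2.
F to B spans four letter names (F-G-A-B), plus an octave: an eleventh.
The perfect eleventh is 17 semitones; here we have 18, one semitone wider: augmented.
(Equivalently, a compound augmented fourth: an augmented fourth plus an octave.)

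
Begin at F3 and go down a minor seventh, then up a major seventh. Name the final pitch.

Down a minor seventh from F3: G2 (10 semitones down).
Up a major seventh from G2: F#3 (11 semitones up).

F#3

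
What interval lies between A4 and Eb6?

A to E spans five letter names (A-B-C-D-E), plus an octave — that makes it a twelfth of some quality.
A perfect twelfth would be 19 semitones; A4 to Eb6 is 18, one semitone narrower, so the interval is diminished.
(Equivalently, a compound diminished fifth: a diminished fifth plus an octave.)

diminished 12th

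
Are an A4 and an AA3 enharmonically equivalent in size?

Yes

An augmented fourth = 6 semitones = a doubly augmented third; enharmonically equal.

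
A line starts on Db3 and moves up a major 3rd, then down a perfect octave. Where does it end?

F2

A major third up from Db3 is F3.
A perfect octave down from F3 is F2.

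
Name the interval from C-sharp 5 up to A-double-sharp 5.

augmented sixth

C to A spans six letter names (C-D-E-F-G-A) — that makes it a sixth of some quality.
C#5 to A##5 spans 10 semitones — one semitone wider than the major sixth (9) — giving an augmented sixth.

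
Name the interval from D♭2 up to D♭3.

perfect octave

D to D is the same letter name, plus an octave, so the interval is some kind of octave.
The perfect octave spans 12 semitones, and Db2 to Db3 is exactly 12 semitones — so this is a perfect octave.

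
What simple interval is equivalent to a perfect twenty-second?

perfect 8th

Each octave removed subtracts seven from the number: 22 − 14 = 8.
Quality carries through unchanged, so the simple form is a perfect octave.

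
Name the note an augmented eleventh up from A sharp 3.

D double-sharp 5

The eleventh's letter: A up four letter names plus an octave → D.
An augmented eleventh is 18 semitones; 18 semitones up from A#3 gives D##5.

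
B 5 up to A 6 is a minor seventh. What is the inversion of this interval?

major second

Interval numbers invert to sum to nine: 7 + 2 = 9, so a seventh inverts to a second.
Quality inverts too: minor becomes major. That makes the inversion a major second.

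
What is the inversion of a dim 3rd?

Inverted interval numbers add to nine, so a third pairs with a sixth (3 + 6 = 9).
Quality inverts too: diminished becomes augmented. That makes the inversion an augmented sixth.

A6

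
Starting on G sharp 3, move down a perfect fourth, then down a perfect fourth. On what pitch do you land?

G#3 down a perfect fourth → D#3 (5 semitones).
A perfect fourth down from D#3 is A#2.

A sharp 2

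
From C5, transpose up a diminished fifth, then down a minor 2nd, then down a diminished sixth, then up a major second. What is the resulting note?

B#4

A diminished fifth up from C5 is Gb5.
Down a minor second from Gb5: F5 (1 semitone down).
F5 down a diminished sixth → A#4 (7 semitones).
A#4 up a major second → B#4 (2 semitones).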